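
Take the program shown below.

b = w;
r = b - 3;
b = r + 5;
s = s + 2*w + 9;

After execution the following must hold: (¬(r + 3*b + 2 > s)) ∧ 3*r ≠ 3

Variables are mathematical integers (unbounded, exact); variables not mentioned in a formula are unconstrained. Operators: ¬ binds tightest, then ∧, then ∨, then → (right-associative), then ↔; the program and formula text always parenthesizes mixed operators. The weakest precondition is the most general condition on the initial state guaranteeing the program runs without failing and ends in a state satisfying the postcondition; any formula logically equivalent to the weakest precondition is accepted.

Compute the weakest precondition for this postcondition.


Working backward. After the program, the postcondition (¬(r + 3*b + 2 > s)) ∧ 3*r ≠ 3 must hold; in canonical form it is (¬(3*b + r > s - 2)) ∧ 3*r ≠ 3.
Before s := s + 2*w + 9: (¬(3*b + r > s + 2*w + 7)) ∧ 3*r ≠ 3
Before b := r + 5: (¬(4*r > s + 2*w - 8)) ∧ 3*r ≠ 3
Before r := b - 3: (¬(4*b > s + 2*w + 4)) ∧ 3*b ≠ 12
Before b := w: (¬(2*w > s + 4)) ∧ 3*w ≠ 12
Answer: WP = (¬(2*w > s + 4)) ∧ 3*w ≠ 12


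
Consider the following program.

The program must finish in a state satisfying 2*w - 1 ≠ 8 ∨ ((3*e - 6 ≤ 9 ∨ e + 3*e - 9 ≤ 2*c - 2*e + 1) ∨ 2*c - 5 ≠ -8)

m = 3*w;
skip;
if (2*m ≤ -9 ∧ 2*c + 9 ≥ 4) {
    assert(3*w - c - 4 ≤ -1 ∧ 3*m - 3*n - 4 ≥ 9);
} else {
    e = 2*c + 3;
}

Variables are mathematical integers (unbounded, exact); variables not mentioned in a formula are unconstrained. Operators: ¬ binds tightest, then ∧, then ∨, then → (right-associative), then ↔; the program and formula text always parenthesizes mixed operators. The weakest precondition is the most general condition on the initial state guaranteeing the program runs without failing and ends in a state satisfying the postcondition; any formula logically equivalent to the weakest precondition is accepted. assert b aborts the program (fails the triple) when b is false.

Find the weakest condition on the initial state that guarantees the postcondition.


Working backward. After the program, the postcondition 2*w - 1 ≠ 8 ∨ ((3*e - 6 ≤ 9 ∨ e + 3*e - 9 ≤ 2*c - 2*e + 1) ∨ 2*c - 5 ≠ -8) must hold; in canonical form it is 2*w ≠ 9 ∨ 3*e ≤ 15 ∨ 6*e ≤ 2*c + 10 ∨ 2*c ≠ -3.
Then branch requires 3*w ≤ c + 3 ∧ 3*m ≥ 3*n + 13 ∧ (2*w ≠ 9 ∨ 3*e ≤ 15 ∨ 6*e ≤ 2*c + 10 ∨ 2*c ≠ -3); else branch requires 2*w ≠ 9 ∨ 6*c ≤ 6 ∨ 10*c ≤ -8 ∨ 2*c ≠ -3.
Before the if: ((2*m ≤ -9 ∧ 2*c ≥ -5) → (3*w ≤ c + 3 ∧ 3*m ≥ 3*n + 13 ∧ (2*w ≠ 9 ∨ 3*e ≤ 15 ∨ 6*e ≤ 2*c + 10 ∨ 2*c ≠ -3))) ∧ ((¬(2*m ≤ -9 ∧ 2*c ≥ -5)) → (2*w ≠ 9 ∨ 6*c ≤ 6 ∨ 10*c ≤ -8 ∨ 2*c ≠ -3))
Before skip: ((2*m ≤ -9 ∧ 2*c ≥ -5) → (3*w ≤ c + 3 ∧ 3*m ≥ 3*n + 13 ∧ (2*w ≠ 9 ∨ 3*e ≤ 15 ∨ 6*e ≤ 2*c + 10 ∨ 2*c ≠ -3))) ∧ ((¬(2*m ≤ -9 ∧ 2*c ≥ -5)) → (2*w ≠ 9 ∨ 6*c ≤ 6 ∨ 10*c ≤ -8 ∨ 2*c ≠ -3))
Before m := 3*w: ((6*w ≤ -9 ∧ 2*c ≥ -5) → (3*w ≤ c + 3 ∧ 9*w ≥ 3*n + 13 ∧ (2*w ≠ 9 ∨ 3*e ≤ 15 ∨ 6*e ≤ 2*c + 10 ∨ 2*c ≠ -3))) ∧ ((¬(6*w ≤ -9 ∧ 2*c ≥ -5)) → (2*w ≠ 9 ∨ 6*c ≤ 6 ∨ 10*c ≤ -8 ∨ 2*c ≠ -3))
Answer: WP = ((6*w ≤ -9 ∧ 2*c ≥ -5) → (3*w ≤ c + 3 ∧ 9*w ≥ 3*n + 13 ∧ (2*w ≠ 9 ∨ 3*e ≤ 15 ∨ 6*e ≤ 2*c + 10 ∨ 2*c ≠ -3))) ∧ ((¬(6*w ≤ -9 ∧ 2*c ≥ -5)) → (2*w ≠ 9 ∨ 6*c ≤ 6 ∨ 10*c ≤ -8 ∨ 2*c ≠ -3))


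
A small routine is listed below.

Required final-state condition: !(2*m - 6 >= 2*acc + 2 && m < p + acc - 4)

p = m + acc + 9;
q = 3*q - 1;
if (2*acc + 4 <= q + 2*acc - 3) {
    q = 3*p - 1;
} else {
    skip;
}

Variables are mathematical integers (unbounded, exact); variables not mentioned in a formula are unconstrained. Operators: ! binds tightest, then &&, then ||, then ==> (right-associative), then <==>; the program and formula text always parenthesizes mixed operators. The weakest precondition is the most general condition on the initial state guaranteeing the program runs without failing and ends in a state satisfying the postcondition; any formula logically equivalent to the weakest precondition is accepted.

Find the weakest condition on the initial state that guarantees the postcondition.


Working backward. After the program, the postcondition !(2*m - 6 >= 2*acc + 2 && m < p + acc - 4) must hold; in canonical form it is !(2*m >= 2*acc + 8 && m < acc + p - 4).
Then branch requires !(2*m >= 2*acc + 8 && m < acc + p - 4); else branch requires !(2*m >= 2*acc + 8 && m < acc + p - 4).
Before the if: (q >= 7 ==> (!(2*m >= 2*acc + 8 && m < acc + p - 4))) && ((!(q >= 7)) ==> (!(2*m >= 2*acc + 8 && m < acc + p - 4)))
Before q := 3*q - 1: (3*q >= 8 ==> (!(2*m >= 2*acc + 8 && m < acc + p - 4))) && ((!(3*q >= 8)) ==> (!(2*m >= 2*acc + 8 && m < acc + p - 4)))
Before p := m + acc + 9: (3*q >= 8 ==> (!(2*m >= 2*acc + 8 && 2*acc > -5))) && ((!(3*q >= 8)) ==> (!(2*m >= 2*acc + 8 && 2*acc > -5)))
Answer: WP = (3*q >= 8 ==> (!(2*m >= 2*acc + 8 && 2*acc > -5))) && ((!(3*q >= 8)) ==> (!(2*m >= 2*acc + 8 && 2*acc > -5)))


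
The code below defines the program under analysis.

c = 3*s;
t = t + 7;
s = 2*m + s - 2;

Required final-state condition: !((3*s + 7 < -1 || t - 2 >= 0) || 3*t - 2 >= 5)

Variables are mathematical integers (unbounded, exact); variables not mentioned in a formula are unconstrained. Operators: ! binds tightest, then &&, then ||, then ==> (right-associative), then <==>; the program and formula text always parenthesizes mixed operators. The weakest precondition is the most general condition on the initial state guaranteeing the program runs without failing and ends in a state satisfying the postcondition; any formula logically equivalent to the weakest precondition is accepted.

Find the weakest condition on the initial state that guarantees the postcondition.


Working backward. After the program, the postcondition !((3*s + 7 < -1 || t - 2 >= 0) || 3*t - 2 >= 5) must hold; in canonical form it is !(3*s < -8 || t >= 2 || 3*t >= 7).
Before s := 2*m + s - 2: !(6*m + 3*s < -2 || t >= 2 || 3*t >= 7)
Before t := t + 7: !(6*m + 3*s < -2 || t >= -5 || 3*t >= -14)
Before c := 3*s: !(6*m + 3*s < -2 || t >= -5 || 3*t >= -14)
Answer: WP = !(6*m + 3*s < -2 || t >= -5 || 3*t >= -14)


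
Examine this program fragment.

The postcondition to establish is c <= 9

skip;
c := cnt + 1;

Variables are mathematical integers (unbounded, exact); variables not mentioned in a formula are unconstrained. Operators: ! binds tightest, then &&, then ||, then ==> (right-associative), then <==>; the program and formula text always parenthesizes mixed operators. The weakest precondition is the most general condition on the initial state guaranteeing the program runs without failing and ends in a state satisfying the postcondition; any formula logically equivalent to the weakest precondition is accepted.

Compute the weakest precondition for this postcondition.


Working backward. After the program, c <= 9 must hold.
Before c := cnt + 1: cnt <= 8
Before skip: cnt <= 8
Answer: WP = cnt <= 8


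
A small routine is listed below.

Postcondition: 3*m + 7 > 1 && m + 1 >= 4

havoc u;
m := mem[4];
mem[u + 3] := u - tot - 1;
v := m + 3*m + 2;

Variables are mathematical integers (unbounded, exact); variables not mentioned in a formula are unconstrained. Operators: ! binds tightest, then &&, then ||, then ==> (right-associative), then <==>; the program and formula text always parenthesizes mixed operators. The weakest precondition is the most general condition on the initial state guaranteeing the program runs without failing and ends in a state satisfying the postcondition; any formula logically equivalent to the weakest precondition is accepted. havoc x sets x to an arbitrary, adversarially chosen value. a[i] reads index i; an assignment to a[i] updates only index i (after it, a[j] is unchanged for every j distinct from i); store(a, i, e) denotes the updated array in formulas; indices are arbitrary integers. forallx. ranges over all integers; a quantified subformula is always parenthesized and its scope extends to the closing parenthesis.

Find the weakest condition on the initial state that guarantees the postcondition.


Working backward. After the program, the postcondition 3*m + 7 > 1 && m + 1 >= 4 must hold; in canonical form it is 3*m > -6 && m >= 3.
Before v := m + 3*m + 2: 3*m > -6 && m >= 3
Before mem[u + 3] := u - tot - 1: 3*m > -6 && m >= 3
Before m := mem[4]: 3*mem[4] > -6 && mem[4] >= 3
Before havoc u: 3*mem[4] > -6 && mem[4] >= 3
Answer: WP = 3*mem[4] > -6 && mem[4] >= 3


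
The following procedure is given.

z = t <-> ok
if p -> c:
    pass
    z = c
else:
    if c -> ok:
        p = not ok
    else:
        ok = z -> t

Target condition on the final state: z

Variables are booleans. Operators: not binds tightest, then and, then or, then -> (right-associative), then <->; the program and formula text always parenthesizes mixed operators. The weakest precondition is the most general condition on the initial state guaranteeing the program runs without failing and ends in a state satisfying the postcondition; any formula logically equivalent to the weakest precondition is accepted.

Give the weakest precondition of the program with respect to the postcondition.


Working backward. After the program, z must hold.
Then branch requires c; else branch requires ((c -> ok) -> z) and ((not (c -> ok)) -> z).
Before the if: ((p -> c) -> c) and ((not (p -> c)) -> (((c -> ok) -> z) and ((not (c -> ok)) -> z)))
Before z := t <-> ok: ((p -> c) -> c) and ((not (p -> c)) -> (((c -> ok) -> (t <-> ok)) and ((not (c -> ok)) -> (t <-> ok))))
Answer: WP = ((p -> c) -> c) and ((not (p -> c)) -> (((c -> ok) -> (t <-> ok)) and ((not (c -> ok)) -> (t <-> ok))))


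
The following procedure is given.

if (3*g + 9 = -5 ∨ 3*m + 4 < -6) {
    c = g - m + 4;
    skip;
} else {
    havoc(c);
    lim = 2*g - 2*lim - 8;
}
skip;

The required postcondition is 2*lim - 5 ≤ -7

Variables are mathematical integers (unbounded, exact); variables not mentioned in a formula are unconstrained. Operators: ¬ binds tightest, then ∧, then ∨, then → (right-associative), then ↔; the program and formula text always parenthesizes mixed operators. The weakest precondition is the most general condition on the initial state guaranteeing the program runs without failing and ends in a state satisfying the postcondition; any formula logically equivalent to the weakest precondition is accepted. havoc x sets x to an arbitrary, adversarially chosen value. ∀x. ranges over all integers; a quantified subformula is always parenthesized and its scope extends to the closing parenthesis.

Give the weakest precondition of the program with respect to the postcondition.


Working backward. After the program, the postcondition 2*lim - 5 ≤ -7 must hold; in canonical form it is 2*lim ≤ -2.
Before skip: 2*lim ≤ -2
Then branch requires 2*lim ≤ -2; else branch requires 4*g ≤ 4*lim + 14.
Before the if: ((3*g = -14 ∨ 3*m < -10) → 2*lim ≤ -2) ∧ ((¬(3*g = -14 ∨ 3*m < -10)) → 4*g ≤ 4*lim + 14)
Answer: WP = ((3*g = -14 ∨ 3*m < -10) → 2*lim ≤ -2) ∧ ((¬(3*g = -14 ∨ 3*m < -10)) → 4*g ≤ 4*lim + 14)


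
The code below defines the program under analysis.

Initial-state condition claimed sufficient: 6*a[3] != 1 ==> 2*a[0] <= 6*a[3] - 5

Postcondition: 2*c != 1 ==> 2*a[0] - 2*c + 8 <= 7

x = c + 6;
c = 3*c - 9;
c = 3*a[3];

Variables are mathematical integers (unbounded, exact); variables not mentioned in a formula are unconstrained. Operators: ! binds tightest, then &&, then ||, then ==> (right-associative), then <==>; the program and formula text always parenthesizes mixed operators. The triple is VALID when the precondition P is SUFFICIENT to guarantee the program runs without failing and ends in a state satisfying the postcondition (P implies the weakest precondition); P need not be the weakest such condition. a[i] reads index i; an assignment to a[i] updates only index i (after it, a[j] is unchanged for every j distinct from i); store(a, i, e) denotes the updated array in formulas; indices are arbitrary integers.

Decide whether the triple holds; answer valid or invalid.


Working backward. After the program, the postcondition 2*c != 1 ==> 2*a[0] - 2*c + 8 <= 7 must hold; in canonical form it is 2*c != 1 ==> 2*a[0] <= 2*c - 1.
Before c := 3*a[3]: 6*a[3] != 1 ==> 2*a[0] <= 6*a[3] - 1
Before c := 3*c - 9: 6*a[3] != 1 ==> 2*a[0] <= 6*a[3] - 1
Before x := c + 6: 6*a[3] != 1 ==> 2*a[0] <= 6*a[3] - 1
The weakest precondition is 6*a[3] != 1 ==> 2*a[0] <= 6*a[3] - 1.
Check whether 6*a[3] != 1 ==> 2*a[0] <= 6*a[3] - 5 implies it.
Every state satisfying the precondition satisfies the weakest precondition: the implication holds.
Answer: valid


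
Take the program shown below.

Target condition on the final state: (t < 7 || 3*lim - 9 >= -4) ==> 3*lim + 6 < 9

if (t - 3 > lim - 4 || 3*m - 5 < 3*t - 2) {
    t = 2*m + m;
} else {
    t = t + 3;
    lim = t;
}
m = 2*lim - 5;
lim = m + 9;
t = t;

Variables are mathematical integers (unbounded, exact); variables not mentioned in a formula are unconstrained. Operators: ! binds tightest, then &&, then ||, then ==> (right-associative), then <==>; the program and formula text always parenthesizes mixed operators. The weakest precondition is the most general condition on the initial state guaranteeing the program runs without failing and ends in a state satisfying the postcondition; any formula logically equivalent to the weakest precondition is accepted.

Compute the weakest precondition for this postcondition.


Working backward. After the program, the postcondition (t < 7 || 3*lim - 9 >= -4) ==> 3*lim + 6 < 9 must hold; in canonical form it is (t < 7 || 3*lim >= 5) ==> 3*lim < 3.
Before t := t: (t < 7 || 3*lim >= 5) ==> 3*lim < 3
Before lim := m + 9: (t < 7 || 3*m >= -22) ==> 3*m < -24
Before m := 2*lim - 5: (t < 7 || 6*lim >= -7) ==> 6*lim < -9
Then branch requires (3*m < 7 || 6*lim >= -7) ==> 6*lim < -9; else branch requires (t < 4 || 6*t >= -25) ==> 6*t < -27.
Before the if: ((t > lim - 1 || 3*m < 3*t + 3) ==> ((3*m < 7 || 6*lim >= -7) ==> 6*lim < -9)) && ((!(t > lim - 1 || 3*m < 3*t + 3)) ==> ((t < 4 || 6*t >= -25) ==> 6*t < -27))
Answer: WP = ((t > lim - 1 || 3*m < 3*t + 3) ==> ((3*m < 7 || 6*lim >= -7) ==> 6*lim < -9)) && ((!(t > lim - 1 || 3*m < 3*t + 3)) ==> ((t < 4 || 6*t >= -25) ==> 6*t < -27))


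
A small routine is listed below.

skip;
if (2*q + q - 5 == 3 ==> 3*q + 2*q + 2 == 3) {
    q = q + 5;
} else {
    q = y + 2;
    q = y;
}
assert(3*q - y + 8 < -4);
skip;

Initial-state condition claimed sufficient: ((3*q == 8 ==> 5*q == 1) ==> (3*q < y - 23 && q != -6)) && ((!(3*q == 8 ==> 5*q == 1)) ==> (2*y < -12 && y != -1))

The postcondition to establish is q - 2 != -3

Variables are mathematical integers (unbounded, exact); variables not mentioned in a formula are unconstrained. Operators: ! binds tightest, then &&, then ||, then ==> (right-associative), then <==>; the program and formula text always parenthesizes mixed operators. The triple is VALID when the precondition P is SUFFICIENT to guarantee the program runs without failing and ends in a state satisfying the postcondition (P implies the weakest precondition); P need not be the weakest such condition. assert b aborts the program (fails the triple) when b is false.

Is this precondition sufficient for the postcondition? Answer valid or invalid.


Working backward. After the program, the postcondition q - 2 != -3 must hold; in canonical form it is q != -1.
Before skip: q != -1
Before assert 3*q - y + 8 < -4: 3*q < y - 12 && q != -1
Then branch requires 3*q < y - 27 && q != -6; else branch requires 2*y < -12 && y != -1.
Before the if: ((3*q == 8 ==> 5*q == 1) ==> (3*q < y - 27 && q != -6)) && ((!(3*q == 8 ==> 5*q == 1)) ==> (2*y < -12 && y != -1))
Before skip: ((3*q == 8 ==> 5*q == 1) ==> (3*q < y - 27 && q != -6)) && ((!(3*q == 8 ==> 5*q == 1)) ==> (2*y < -12 && y != -1))
The weakest precondition is ((3*q == 8 ==> 5*q == 1) ==> (3*q < y - 27 && q != -6)) && ((!(3*q == 8 ==> 5*q == 1)) ==> (2*y < -12 && y != -1)).
Check whether ((3*q == 8 ==> 5*q == 1) ==> (3*q < y - 23 && q != -6)) && ((!(3*q == 8 ==> 5*q == 1)) ==> (2*y < -12 && y != -1)) implies it.
Countermodel: at the initial state q = -8, y = 0, the precondition holds but the weakest precondition fails.
Answer: invalid


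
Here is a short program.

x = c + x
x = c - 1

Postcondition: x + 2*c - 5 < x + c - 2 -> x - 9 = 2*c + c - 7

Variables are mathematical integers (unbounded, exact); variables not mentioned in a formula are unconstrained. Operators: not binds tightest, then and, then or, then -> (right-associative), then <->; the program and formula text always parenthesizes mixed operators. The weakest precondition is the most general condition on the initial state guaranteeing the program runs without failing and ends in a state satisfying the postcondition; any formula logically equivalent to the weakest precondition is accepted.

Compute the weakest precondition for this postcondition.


Working backward. After the program, the postcondition x + 2*c - 5 < x + c - 2 -> x - 9 = 2*c + c - 7 must hold; in canonical form it is c < 3 -> x = 3*c + 2.
Before x := c - 1: c < 3 -> 2*c = -3
Before x := c + x: c < 3 -> 2*c = -3
Answer: WP = c < 3 -> 2*c = -3


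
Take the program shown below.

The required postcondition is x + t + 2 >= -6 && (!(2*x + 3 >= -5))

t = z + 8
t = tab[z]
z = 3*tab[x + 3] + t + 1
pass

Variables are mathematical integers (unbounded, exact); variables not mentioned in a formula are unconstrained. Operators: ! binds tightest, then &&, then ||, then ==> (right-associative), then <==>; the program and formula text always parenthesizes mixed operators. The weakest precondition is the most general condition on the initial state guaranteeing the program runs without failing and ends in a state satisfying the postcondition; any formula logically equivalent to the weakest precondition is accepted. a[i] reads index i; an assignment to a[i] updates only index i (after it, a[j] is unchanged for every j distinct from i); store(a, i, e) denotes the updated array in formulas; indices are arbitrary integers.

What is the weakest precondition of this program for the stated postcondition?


Working backward. After the program, the postcondition x + t + 2 >= -6 && (!(2*x + 3 >= -5)) must hold; in canonical form it is t + x >= -8 && (!(2*x >= -8)).
Before skip: t + x >= -8 && (!(2*x >= -8))
Before z := 3*tab[x + 3] + t + 1: t + x >= -8 && (!(2*x >= -8))
Before t := tab[z]: tab[z] + x >= -8 && (!(2*x >= -8))
Before t := z + 8: tab[z] + x >= -8 && (!(2*x >= -8))
Answer: WP = tab[z] + x >= -8 && (!(2*x >= -8))


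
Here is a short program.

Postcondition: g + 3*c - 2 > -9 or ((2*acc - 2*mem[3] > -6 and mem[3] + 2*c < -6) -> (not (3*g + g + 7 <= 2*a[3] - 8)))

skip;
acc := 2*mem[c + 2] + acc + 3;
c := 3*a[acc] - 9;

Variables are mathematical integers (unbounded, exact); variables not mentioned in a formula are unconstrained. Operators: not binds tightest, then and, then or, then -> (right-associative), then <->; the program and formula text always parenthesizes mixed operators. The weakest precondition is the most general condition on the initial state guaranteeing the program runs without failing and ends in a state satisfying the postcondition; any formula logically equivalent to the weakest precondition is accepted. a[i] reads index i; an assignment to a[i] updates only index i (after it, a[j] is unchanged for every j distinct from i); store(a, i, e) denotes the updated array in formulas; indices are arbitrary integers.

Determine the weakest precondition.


Working backward. After the program, the postcondition g + 3*c - 2 > -9 or ((2*acc - 2*mem[3] > -6 and mem[3] + 2*c < -6) -> (not (3*g + g + 7 <= 2*a[3] - 8))) must hold; in canonical form it is 3*c + g > -7 or ((2*acc > 2*mem[3] - 6 and mem[3] + 2*c < -6) -> (not (4*g <= 2*a[3] - 15))).
Before c := 3*a[acc] - 9: 9*a[acc] + g > 20 or ((2*acc > 2*mem[3] - 6 and 6*a[acc] + mem[3] < 12) -> (not (4*g <= 2*a[3] - 15)))
Before acc := 2*mem[c + 2] + acc + 3: 9*a[2*mem[c + 2] + acc + 3] + g > 20 or ((4*mem[c + 2] + 2*acc > 2*mem[3] - 12 and 6*a[2*mem[c + 2] + acc + 3] + mem[3] < 12) -> (not (4*g <= 2*a[3] - 15)))
Before skip: 9*a[2*mem[c + 2] + acc + 3] + g > 20 or ((4*mem[c + 2] + 2*acc > 2*mem[3] - 12 and 6*a[2*mem[c + 2] + acc + 3] + mem[3] < 12) -> (not (4*g <= 2*a[3] - 15)))
Answer: WP = 9*a[2*mem[c + 2] + acc + 3] + g > 20 or ((4*mem[c + 2] + 2*acc > 2*mem[3] - 12 and 6*a[2*mem[c + 2] + acc + 3] + mem[3] < 12) -> (not (4*g <= 2*a[3] - 15)))


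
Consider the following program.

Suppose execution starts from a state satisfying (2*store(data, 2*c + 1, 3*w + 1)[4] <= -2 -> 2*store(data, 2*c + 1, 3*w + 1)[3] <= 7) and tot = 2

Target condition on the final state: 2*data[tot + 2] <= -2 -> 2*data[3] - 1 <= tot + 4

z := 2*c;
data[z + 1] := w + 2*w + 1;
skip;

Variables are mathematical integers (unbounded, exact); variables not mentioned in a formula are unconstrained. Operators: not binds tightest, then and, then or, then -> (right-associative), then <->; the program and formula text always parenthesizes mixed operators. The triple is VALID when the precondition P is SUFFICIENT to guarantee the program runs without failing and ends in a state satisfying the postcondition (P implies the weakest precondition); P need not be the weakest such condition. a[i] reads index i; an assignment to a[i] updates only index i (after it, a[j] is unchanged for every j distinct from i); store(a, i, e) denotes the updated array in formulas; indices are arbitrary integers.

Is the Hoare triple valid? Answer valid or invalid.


Working backward. After the program, the postcondition 2*data[tot + 2] <= -2 -> 2*data[3] - 1 <= tot + 4 must hold; in canonical form it is 2*data[tot + 2] <= -2 -> 2*data[3] <= tot + 5.
Before skip: 2*data[tot + 2] <= -2 -> 2*data[3] <= tot + 5
Before data[z + 1] := w + 2*w + 1: 2*store(data, z + 1, 3*w + 1)[tot + 2] <= -2 -> 2*store(data, z + 1, 3*w + 1)[3] <= tot + 5
Before z := 2*c: 2*store(data, 2*c + 1, 3*w + 1)[tot + 2] <= -2 -> 2*store(data, 2*c + 1, 3*w + 1)[3] <= tot + 5
The weakest precondition is 2*store(data, 2*c + 1, 3*w + 1)[tot + 2] <= -2 -> 2*store(data, 2*c + 1, 3*w + 1)[3] <= tot + 5.
Check whether (2*store(data, 2*c + 1, 3*w + 1)[4] <= -2 -> 2*store(data, 2*c + 1, 3*w + 1)[3] <= 7) and tot = 2 implies it.
Every state satisfying the precondition satisfies the weakest precondition: the implication holds.
Answer: valid


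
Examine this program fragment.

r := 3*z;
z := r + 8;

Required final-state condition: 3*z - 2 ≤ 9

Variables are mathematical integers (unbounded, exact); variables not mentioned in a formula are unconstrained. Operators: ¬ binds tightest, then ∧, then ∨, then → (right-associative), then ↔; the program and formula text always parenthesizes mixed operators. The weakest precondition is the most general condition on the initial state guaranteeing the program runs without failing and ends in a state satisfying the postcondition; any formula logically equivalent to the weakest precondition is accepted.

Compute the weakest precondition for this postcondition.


Working backward. After the program, the postcondition 3*z - 2 ≤ 9 must hold; in canonical form it is 3*z ≤ 11.
Before z := r + 8: 3*r ≤ -13
Before r := 3*z: 9*z ≤ -13
Answer: WP = 9*z ≤ -13


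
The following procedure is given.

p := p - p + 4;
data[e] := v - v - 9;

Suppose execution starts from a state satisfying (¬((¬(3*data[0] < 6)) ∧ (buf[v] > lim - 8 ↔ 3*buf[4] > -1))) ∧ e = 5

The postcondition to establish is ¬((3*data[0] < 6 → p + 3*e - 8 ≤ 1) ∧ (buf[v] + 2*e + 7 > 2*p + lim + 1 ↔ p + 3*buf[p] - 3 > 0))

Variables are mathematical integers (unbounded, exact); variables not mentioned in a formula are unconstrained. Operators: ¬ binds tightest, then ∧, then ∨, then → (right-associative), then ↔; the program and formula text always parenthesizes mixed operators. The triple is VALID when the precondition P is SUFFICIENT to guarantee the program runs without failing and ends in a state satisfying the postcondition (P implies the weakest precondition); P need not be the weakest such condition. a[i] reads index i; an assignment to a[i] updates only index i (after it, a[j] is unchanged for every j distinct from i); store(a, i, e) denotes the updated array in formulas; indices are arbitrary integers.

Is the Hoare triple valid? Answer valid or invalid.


Working backward. After the program, the postcondition ¬((3*data[0] < 6 → p + 3*e - 8 ≤ 1) ∧ (buf[v] + 2*e + 7 > 2*p + lim + 1 ↔ p + 3*buf[p] - 3 > 0)) must hold; in canonical form it is ¬((3*data[0] < 6 → 3*e + p ≤ 9) ∧ (buf[v] + 2*e > lim + 2*p - 6 ↔ 3*buf[p] + p > 3)).
Before data[e] := v - v - 9: ¬((3*store(data, e, -9)[0] < 6 → 3*e + p ≤ 9) ∧ (buf[v] + 2*e > lim + 2*p - 6 ↔ 3*buf[p] + p > 3))
Before p := p - p + 4: ¬((3*store(data, e, -9)[0] < 6 → 3*e ≤ 5) ∧ (buf[v] + 2*e > lim + 2 ↔ 3*buf[4] > -1))
The weakest precondition is ¬((3*store(data, e, -9)[0] < 6 → 3*e ≤ 5) ∧ (buf[v] + 2*e > lim + 2 ↔ 3*buf[4] > -1)).
Check whether (¬((¬(3*data[0] < 6)) ∧ (buf[v] > lim - 8 ↔ 3*buf[4] > -1))) ∧ e = 5 implies it.
Every state satisfying the precondition satisfies the weakest precondition: the implication holds.
Answer: valid


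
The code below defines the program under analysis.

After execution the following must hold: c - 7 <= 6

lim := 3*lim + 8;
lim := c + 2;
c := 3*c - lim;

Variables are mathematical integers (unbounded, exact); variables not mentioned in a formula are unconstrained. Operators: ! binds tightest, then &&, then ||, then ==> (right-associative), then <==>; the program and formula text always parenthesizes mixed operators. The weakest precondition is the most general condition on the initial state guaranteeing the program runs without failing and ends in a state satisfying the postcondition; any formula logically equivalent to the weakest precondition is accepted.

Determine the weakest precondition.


Working backward. After the program, the postcondition c - 7 <= 6 must hold; in canonical form it is c <= 13.
Before c := 3*c - lim: 3*c <= lim + 13
Before lim := c + 2: 2*c <= 15
Before lim := 3*lim + 8: 2*c <= 15
Answer: WP = 2*c <= 15


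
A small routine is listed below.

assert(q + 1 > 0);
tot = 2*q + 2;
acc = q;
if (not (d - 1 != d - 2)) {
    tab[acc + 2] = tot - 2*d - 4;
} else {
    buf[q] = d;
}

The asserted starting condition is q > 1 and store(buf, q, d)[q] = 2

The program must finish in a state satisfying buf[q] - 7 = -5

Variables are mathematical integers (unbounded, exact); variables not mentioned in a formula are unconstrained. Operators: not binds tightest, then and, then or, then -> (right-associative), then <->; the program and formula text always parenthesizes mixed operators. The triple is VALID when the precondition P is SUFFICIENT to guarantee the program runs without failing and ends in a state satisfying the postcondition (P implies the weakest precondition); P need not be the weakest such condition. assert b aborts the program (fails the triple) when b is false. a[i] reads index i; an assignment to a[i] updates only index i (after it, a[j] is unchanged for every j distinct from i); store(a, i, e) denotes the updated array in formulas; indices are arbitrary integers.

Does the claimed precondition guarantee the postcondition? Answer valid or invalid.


Working backward. After the program, the postcondition buf[q] - 7 = -5 must hold; in canonical form it is buf[q] = 2.
Then branch requires buf[q] = 2; else branch requires store(buf, q, d)[q] = 2.
Before the if: store(buf, q, d)[q] = 2
Before acc := q: store(buf, q, d)[q] = 2
Before tot := 2*q + 2: store(buf, q, d)[q] = 2
Before assert q + 1 > 0: q > -1 and store(buf, q, d)[q] = 2
The weakest precondition is q > -1 and store(buf, q, d)[q] = 2.
Check whether q > 1 and store(buf, q, d)[q] = 2 implies it.
Every state satisfying the precondition satisfies the weakest precondition: the implication holds.
Answer: valid


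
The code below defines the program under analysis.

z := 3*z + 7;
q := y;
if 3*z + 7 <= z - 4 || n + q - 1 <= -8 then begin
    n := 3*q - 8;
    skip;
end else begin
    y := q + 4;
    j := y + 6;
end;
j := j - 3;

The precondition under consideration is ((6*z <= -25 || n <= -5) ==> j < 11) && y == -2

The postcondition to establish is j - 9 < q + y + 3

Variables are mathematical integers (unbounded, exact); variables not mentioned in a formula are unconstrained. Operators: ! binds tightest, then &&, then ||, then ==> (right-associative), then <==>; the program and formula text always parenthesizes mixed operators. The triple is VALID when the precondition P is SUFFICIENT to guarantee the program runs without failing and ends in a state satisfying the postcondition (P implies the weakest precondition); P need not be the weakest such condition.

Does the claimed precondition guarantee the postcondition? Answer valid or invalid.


Working backward. After the program, the postcondition j - 9 < q + y + 3 must hold; in canonical form it is j < q + y + 12.
Before j := j - 3: j < q + y + 15
Then branch requires j < q + y + 15; else branch requires q > -9.
Before the if: ((2*z <= -11 || n + q <= -7) ==> j < q + y + 15) && ((!(2*z <= -11 || n + q <= -7)) ==> q > -9)
Before q := y: ((2*z <= -11 || n + y <= -7) ==> j < 2*y + 15) && ((!(2*z <= -11 || n + y <= -7)) ==> y > -9)
Before z := 3*z + 7: ((6*z <= -25 || n + y <= -7) ==> j < 2*y + 15) && ((!(6*z <= -25 || n + y <= -7)) ==> y > -9)
The weakest precondition is ((6*z <= -25 || n + y <= -7) ==> j < 2*y + 15) && ((!(6*z <= -25 || n + y <= -7)) ==> y > -9).
Check whether ((6*z <= -25 || n <= -5) ==> j < 11) && y == -2 implies it.
Every state satisfying the precondition satisfies the weakest precondition: the implication holds.
Answer: valid


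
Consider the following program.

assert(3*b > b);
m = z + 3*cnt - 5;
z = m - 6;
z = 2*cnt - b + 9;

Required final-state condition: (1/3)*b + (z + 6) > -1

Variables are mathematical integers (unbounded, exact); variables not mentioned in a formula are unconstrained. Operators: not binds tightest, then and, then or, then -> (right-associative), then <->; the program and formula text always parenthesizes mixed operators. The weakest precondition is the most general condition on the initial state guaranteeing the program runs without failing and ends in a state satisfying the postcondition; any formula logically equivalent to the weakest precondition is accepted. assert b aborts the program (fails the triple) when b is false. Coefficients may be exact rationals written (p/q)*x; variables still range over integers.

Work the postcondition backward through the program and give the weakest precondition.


Working backward. After the program, the postcondition (1/3)*b + (z + 6) > -1 must hold; in canonical form it is (1/3)*b + z > -7.
Before z := 2*cnt - b + 9: 2*cnt > (2/3)*b - 16
Before z := m - 6: 2*cnt > (2/3)*b - 16
Before m := z + 3*cnt - 5: 2*cnt > (2/3)*b - 16
Before assert 3*b > b: 2*b > 0 and 2*cnt > (2/3)*b - 16
Answer: WP = 2*b > 0 and 2*cnt > (2/3)*b - 16


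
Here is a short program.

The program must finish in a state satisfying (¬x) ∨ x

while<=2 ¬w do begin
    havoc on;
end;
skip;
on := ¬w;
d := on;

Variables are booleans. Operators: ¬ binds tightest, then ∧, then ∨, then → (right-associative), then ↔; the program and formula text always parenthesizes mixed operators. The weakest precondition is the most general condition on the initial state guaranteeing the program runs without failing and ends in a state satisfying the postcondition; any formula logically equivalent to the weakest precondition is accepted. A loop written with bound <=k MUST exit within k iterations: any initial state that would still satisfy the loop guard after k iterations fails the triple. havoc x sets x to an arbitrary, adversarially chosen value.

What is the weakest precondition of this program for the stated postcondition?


Working backward. After the program, the postcondition (¬x) ∨ x must hold; in canonical form it is true.
Before d := on: true
Before on := ¬w: true
Before skip: true
Before the loop (bound <=2), unroll the exhaustion recursion (WP_0 = exit-now case; WP_j = one more guarded iteration, up to j = 2):
  WP_0: w
  WP_1: (¬w) → w
  WP_2: (¬w) → ((¬w) → w)
So before the loop: (¬w) → ((¬w) → w)
Answer: WP = (¬w) → ((¬w) → w)


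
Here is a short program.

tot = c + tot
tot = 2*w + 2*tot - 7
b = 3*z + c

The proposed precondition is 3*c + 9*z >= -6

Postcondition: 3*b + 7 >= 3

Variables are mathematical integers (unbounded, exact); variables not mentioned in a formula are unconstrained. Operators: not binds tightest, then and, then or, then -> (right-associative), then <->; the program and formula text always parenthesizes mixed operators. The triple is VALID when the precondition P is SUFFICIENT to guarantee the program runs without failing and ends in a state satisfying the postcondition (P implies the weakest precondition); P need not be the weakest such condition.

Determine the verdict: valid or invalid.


Working backward. After the program, the postcondition 3*b + 7 >= 3 must hold; in canonical form it is 3*b >= -4.
Before b := 3*z + c: 3*c + 9*z >= -4
Before tot := 2*w + 2*tot - 7: 3*c + 9*z >= -4
Before tot := c + tot: 3*c + 9*z >= -4
The weakest precondition is 3*c + 9*z >= -4.
Check whether 3*c + 9*z >= -6 implies it.
Countermodel: at the initial state c = -2, z = 0, the precondition holds but the weakest precondition fails.
Answer: invalid


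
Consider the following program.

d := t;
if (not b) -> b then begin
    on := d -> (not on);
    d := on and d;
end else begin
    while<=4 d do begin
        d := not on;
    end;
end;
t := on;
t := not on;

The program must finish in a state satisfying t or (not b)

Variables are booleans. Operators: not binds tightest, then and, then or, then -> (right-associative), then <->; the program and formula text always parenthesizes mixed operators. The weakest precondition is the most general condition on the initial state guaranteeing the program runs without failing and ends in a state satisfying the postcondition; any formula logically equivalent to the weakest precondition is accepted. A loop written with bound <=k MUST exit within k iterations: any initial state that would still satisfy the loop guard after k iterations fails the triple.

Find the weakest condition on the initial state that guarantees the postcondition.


Working backward. After the program, t or (not b) must hold.
Before t := not on: (not on) or (not b)
Before t := on: (not on) or (not b)
Then branch requires (not (d -> (not on))) or (not b); else branch requires (d -> (((not on) -> (((not on) -> (((not on) -> (on and ((not on) or (not b)))) and (on -> ((not on) or (not b))))) and (on -> ((not on) or (not b))))) and (on -> ((not on) or (not b))))) and ((not d) -> ((not on) or (not b))).
Before the if: (((not b) -> b) -> ((not (d -> (not on))) or (not b))) and ((not ((not b) -> b)) -> ((d -> (((not on) -> (((not on) -> (((not on) -> (on and ((not on) or (not b)))) and (on -> ((not on) or (not b))))) and (on -> ((not on) or (not b))))) and (on -> ((not on) or (not b))))) and ((not d) -> ((not on) or (not b)))))
Before d := t: (((not b) -> b) -> ((not (t -> (not on))) or (not b))) and ((not ((not b) -> b)) -> ((t -> (((not on) -> (((not on) -> (((not on) -> (on and ((not on) or (not b)))) and (on -> ((not on) or (not b))))) and (on -> ((not on) or (not b))))) and (on -> ((not on) or (not b))))) and ((not t) -> ((not on) or (not b)))))
Answer: WP = (((not b) -> b) -> ((not (t -> (not on))) or (not b))) and ((not ((not b) -> b)) -> ((t -> (((not on) -> (((not on) -> (((not on) -> (on and ((not on) or (not b)))) and (on -> ((not on) or (not b))))) and (on -> ((not on) or (not b))))) and (on -> ((not on) or (not b))))) and ((not t) -> ((not on) or (not b)))))


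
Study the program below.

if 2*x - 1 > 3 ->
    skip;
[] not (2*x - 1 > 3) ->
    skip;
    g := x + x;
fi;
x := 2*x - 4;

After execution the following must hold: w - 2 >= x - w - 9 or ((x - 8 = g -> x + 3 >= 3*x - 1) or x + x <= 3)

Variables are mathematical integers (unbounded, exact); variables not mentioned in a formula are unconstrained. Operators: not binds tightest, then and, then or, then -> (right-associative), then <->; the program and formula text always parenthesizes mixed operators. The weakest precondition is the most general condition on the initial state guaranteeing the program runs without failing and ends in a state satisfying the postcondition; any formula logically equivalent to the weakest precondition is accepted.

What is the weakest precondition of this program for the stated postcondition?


Working backward. After the program, the postcondition w - 2 >= x - w - 9 or ((x - 8 = g -> x + 3 >= 3*x - 1) or x + x <= 3) must hold; in canonical form it is 2*w >= x - 7 or (x = g + 8 -> 2*x <= 4) or 2*x <= 3.
Before x := 2*x - 4: 2*w >= 2*x - 11 or (2*x = g + 12 -> 4*x <= 12) or 4*x <= 11
Then branch requires 2*w >= 2*x - 11 or (2*x = g + 12 -> 4*x <= 12) or 4*x <= 11; else branch requires true.
Before the if: 2*x > 4 -> (2*w >= 2*x - 11 or (2*x = g + 12 -> 4*x <= 12) or 4*x <= 11)
Answer: WP = 2*x > 4 -> (2*w >= 2*x - 11 or (2*x = g + 12 -> 4*x <= 12) or 4*x <= 11)


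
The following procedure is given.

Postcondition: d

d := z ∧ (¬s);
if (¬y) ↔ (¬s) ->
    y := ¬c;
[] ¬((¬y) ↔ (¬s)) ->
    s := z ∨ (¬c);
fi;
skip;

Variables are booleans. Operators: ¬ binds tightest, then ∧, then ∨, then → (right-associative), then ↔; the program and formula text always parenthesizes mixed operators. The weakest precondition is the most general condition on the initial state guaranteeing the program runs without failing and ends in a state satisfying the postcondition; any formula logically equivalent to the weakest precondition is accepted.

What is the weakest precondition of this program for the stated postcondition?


Working backward. After the program, d must hold.
Before skip: d
Then branch requires d; else branch requires d.
Before the if: (((¬y) ↔ (¬s)) → d) ∧ ((¬((¬y) ↔ (¬s))) → d)
Before d := z ∧ (¬s): (((¬y) ↔ (¬s)) → (z ∧ (¬s))) ∧ ((¬((¬y) ↔ (¬s))) → (z ∧ (¬s)))
Answer: WP = (((¬y) ↔ (¬s)) → (z ∧ (¬s))) ∧ ((¬((¬y) ↔ (¬s))) → (z ∧ (¬s)))


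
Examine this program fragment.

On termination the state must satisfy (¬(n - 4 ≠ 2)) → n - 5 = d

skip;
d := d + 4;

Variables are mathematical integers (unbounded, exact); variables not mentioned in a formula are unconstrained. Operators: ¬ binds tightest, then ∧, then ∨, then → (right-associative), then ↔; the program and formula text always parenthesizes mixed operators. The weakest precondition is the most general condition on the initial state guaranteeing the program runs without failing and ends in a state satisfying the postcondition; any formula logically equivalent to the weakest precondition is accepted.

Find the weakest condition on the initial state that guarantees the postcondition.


Working backward. After the program, the postcondition (¬(n - 4 ≠ 2)) → n - 5 = d must hold; in canonical form it is (¬(n ≠ 6)) → n = d + 5.
Before d := d + 4: (¬(n ≠ 6)) → n = d + 9
Before skip: (¬(n ≠ 6)) → n = d + 9
Answer: WP = (¬(n ≠ 6)) → n = d + 9


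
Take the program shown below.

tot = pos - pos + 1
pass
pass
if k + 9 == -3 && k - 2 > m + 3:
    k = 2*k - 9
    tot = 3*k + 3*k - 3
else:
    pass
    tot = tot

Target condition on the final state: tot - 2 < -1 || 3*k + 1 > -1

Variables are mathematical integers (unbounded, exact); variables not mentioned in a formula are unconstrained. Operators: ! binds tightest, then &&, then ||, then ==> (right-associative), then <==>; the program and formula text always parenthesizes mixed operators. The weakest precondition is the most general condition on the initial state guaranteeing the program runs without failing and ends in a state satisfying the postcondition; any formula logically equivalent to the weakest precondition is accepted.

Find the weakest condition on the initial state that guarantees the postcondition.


Working backward. After the program, the postcondition tot - 2 < -1 || 3*k + 1 > -1 must hold; in canonical form it is tot < 1 || 3*k > -2.
Then branch requires 12*k < 58 || 6*k > 25; else branch requires tot < 1 || 3*k > -2.
Before the if: ((k == -12 && k > m + 5) ==> (12*k < 58 || 6*k > 25)) && ((!(k == -12 && k > m + 5)) ==> (tot < 1 || 3*k > -2))
Before skip: ((k == -12 && k > m + 5) ==> (12*k < 58 || 6*k > 25)) && ((!(k == -12 && k > m + 5)) ==> (tot < 1 || 3*k > -2))
Before skip: ((k == -12 && k > m + 5) ==> (12*k < 58 || 6*k > 25)) && ((!(k == -12 && k > m + 5)) ==> (tot < 1 || 3*k > -2))
Before tot := pos - pos + 1: ((k == -12 && k > m + 5) ==> (12*k < 58 || 6*k > 25)) && ((!(k == -12 && k > m + 5)) ==> 3*k > -2)
Answer: WP = ((k == -12 && k > m + 5) ==> (12*k < 58 || 6*k > 25)) && ((!(k == -12 && k > m + 5)) ==> 3*k > -2)
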